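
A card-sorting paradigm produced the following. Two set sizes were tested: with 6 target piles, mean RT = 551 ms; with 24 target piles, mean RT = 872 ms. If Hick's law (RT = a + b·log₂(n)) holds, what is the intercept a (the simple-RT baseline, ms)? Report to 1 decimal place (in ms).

136.1 ms

The slope on a log₂ axis is (872 − 551) / (4.5850 − 2.5850) = 160.500 ms/bit.
a = RT₁ − b·log₂ n₁ = 551 − 160.500 × 2.5850 = 136.114 ms.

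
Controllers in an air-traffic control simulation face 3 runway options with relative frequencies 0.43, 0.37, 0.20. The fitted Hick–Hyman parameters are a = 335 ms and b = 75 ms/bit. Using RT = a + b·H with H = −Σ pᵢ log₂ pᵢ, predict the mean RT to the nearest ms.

H = 0.43·log₂(1/0.43) + 0.37·log₂(1/0.37) + 0.20·log₂(1/0.20) = 1.5187 bits.
RT = 335 + 75 × 1.5187 = 448.90 ms.

449 ms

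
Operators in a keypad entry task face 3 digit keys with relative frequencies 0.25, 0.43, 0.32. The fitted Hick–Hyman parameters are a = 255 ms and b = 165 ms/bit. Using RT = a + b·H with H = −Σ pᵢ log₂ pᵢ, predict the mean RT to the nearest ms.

H = 0.25·log₂(1/0.25) + 0.43·log₂(1/0.43) + 0.32·log₂(1/0.32) = 1.5496 bits.
RT = 255 + 165 × 1.5496 = 510.68 ms.

511 ms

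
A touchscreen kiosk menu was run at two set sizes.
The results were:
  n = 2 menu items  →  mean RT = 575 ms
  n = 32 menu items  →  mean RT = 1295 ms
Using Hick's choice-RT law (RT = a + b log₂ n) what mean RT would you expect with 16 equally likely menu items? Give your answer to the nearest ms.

1115 ms

With log₂ n on the abscissa the relation is linear; from the two conditions:
  b = (1295 − 575) / (log₂ 32 − log₂ 2) = 720 / (5 − 1) = 180 ms/bit
  a = 575 − 180 × 1 = 395 ms
Then RT(16) = 395 + 180 × log₂ 16 = 395 + 180 × 4 ≈ 1115.000 ms.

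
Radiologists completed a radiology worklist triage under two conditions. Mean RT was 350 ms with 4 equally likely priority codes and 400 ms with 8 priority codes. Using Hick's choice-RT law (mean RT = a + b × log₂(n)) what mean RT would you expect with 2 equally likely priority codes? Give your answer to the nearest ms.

300 ms

Solve the two-equation system in a and b:
  b = (400 − 350) / (log₂ 8 − log₂ 4) = 50 / (3 − 2) = 50 ms/bit
  a = 350 − 50 × 2 = 250 ms
Then RT(2) = 250 + 50 × log₂ 2 = 250 + 50 × 1 ≈ 300.000 ms.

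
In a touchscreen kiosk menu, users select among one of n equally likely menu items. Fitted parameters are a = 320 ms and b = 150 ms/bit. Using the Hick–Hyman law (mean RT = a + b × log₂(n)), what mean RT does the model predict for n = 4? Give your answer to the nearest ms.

log₂(4) = 2 bits, so RT = 320 + 150 × 2 ≈ 620.000 ms.

620 ms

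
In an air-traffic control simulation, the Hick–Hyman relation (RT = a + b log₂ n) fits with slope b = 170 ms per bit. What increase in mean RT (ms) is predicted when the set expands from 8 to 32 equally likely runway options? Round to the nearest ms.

340 ms

The intercept a cancels: ΔRT = b·(log₂ n₂ − log₂ n₁) = b·log₂(n₂/n₁).
log₂(32) − log₂(8) = log₂(32/8) = log₂(4) = 2.
ΔRT = 170 × 2.0000 = 340.000 ms.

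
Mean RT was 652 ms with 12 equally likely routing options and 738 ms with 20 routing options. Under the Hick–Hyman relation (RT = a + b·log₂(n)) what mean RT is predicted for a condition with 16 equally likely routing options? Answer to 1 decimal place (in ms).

Fit slope and intercept:
  b = (738 − 652) / (log₂ 20 − log₂ 12) = 86 / (4.3219 − 3.5850) = 116.695 ms/bit
  a = 652 − 116.695 × 3.5850 = 233.654 ms
Then RT(16) = 233.654 + 116.695 × log₂ 16 = 233.654 + 116.695 × 4 ≈ 700.433 ms.

700.4 ms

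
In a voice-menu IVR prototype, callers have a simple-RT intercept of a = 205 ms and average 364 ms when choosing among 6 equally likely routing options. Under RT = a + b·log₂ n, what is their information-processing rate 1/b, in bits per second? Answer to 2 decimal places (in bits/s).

Choice component = 364 − 205 = 159 ms over log₂(6) = 2.5850 bits.
b = 159 / 2.5850 = 61.510 ms/bit, so 1/b = 16.258 bits/s.

16.26 bits/s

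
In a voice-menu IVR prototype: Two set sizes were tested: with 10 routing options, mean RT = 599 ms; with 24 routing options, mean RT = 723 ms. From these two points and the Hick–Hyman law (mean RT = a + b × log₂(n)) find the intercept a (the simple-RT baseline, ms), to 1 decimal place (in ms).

272.9 ms

b = (RT₂ − RT₁)/(log₂ n₂ − log₂ n₁) = (723 − 599)/(4.5850 − 3.3219) = 98.176 ms/bit.
a = RT₁ − b·log₂ n₁ = 599 − 98.176 × 3.3219 = 272.866 ms.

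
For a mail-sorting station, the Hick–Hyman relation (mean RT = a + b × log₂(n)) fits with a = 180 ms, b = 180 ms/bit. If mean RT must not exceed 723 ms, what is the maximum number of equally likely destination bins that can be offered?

Set 180 + 180·log₂ n ≤ 723 → log₂ n ≤ (723 − 180)/180 = 3.0167.
So n ≤ 2^3.0167 = 8.093; the largest integer n is 8.

8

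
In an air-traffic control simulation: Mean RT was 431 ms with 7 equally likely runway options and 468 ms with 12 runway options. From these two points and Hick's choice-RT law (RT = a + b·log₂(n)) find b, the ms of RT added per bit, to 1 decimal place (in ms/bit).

b = (RT₂ − RT₁)/(log₂ n₂ − log₂ n₁) = (468 − 431)/(3.5850 − 2.8074) = 47.582 ms/bit.

47.6 ms/bit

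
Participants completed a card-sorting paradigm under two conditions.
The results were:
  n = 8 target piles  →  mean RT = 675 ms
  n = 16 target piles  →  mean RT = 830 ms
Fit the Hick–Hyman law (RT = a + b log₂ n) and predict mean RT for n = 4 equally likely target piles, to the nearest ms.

520 ms

RT is linear in log₂ n, so two points fix the line:
  b = (830 − 675) / (log₂ 16 − log₂ 8) = 155 / (4 − 3) = 155 ms/bit
  a = 675 − 155 × 3 = 210 ms
Then RT(4) = 210 + 155 × log₂ 4 = 210 + 155 × 2 ≈ 520.000 ms.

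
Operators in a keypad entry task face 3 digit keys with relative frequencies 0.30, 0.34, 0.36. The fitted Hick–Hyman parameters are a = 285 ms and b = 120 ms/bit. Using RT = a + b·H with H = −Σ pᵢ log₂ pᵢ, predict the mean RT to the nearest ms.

475 ms

Entropy contributions −pᵢ log₂ pᵢ: 0.5211, 0.5292, 0.5306; sum H = 1.5809 bits.
RT = a + bH = 285 + 120·1.5809 = 474.71 ms.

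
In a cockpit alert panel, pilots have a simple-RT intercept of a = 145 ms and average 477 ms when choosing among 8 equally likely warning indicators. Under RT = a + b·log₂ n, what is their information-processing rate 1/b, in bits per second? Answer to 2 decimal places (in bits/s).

Choice component = 477 − 145 = 332 ms over log₂(8) = 3 bits.
b = 332 / 3 = 110.667 ms/bit, so 1/b = 9.036 bits/s.

9.04 bits/s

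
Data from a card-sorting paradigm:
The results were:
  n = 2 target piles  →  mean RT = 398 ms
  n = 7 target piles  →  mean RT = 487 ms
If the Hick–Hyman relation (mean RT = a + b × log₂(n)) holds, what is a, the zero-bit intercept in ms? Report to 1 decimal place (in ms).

348.8 ms

Slope: b = (487 − 398) / (log₂ 7 − log₂ 2) = 89/1.8074 = 49.243 ms/bit.
Intercept: a = 398 − 49.243·log₂(2) = 348.757 ms.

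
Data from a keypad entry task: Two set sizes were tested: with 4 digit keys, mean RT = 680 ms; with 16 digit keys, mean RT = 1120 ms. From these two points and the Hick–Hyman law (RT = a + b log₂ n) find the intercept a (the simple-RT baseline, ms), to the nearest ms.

The slope on a log₂ axis is (1120 − 680) / (4 − 2) = 220 ms/bit.
Intercept: a = 680 − 220·log₂(4) = 240.000 ms.

240 ms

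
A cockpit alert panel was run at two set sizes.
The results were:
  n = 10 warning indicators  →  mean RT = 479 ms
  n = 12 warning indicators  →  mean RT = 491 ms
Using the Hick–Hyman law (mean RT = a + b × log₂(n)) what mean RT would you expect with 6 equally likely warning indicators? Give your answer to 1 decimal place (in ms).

445.4 ms

Solve the two-equation system in a and b:
  b = (491 − 479) / (log₂ 12 − log₂ 10) = 12 / (3.5850 − 3.3219) = 45.621 ms/bit
  a = 479 − 45.621 × 3.3219 = 327.449 ms
Then RT(6) = 327.449 + 45.621 × log₂ 6 = 327.449 + 45.621 × 2.5850 ≈ 445.379 ms.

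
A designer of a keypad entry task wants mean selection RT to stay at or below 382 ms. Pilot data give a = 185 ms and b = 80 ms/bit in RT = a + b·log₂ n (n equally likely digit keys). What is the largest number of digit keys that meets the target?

80·log₂ n ≤ 382 − 185 = 197, giving log₂ n ≤ 2.4625 and n ≤ 5.512. The largest whole number is 5.

5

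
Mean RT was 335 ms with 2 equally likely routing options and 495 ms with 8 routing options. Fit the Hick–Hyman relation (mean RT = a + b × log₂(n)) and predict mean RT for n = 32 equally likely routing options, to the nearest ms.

Fit slope and intercept:
  b = (495 − 335) / (log₂ 8 − log₂ 2) = 160 / (3 − 1) = 80 ms/bit
  a = 335 − 80 × 1 = 255 ms
Then RT(32) = 255 + 80 × log₂ 32 = 255 + 80 × 5 ≈ 655.000 ms.

655 ms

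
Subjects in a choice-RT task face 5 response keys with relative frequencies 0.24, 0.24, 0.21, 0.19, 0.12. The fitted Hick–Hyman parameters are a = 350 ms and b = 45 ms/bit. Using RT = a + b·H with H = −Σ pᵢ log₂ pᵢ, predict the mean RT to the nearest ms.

453 ms

Entropy contributions −pᵢ log₂ pᵢ: 0.4941, 0.4941, 0.4728, 0.4552, 0.3671; sum H = 2.2834 bits.
RT = a + bH = 350 + 45·2.2834 = 452.75 ms.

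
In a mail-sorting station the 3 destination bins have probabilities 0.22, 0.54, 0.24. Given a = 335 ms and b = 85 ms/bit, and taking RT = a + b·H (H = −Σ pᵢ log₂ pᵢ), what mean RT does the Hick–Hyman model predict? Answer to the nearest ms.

H = 0.22·log₂(1/0.22) + 0.54·log₂(1/0.54) + 0.24·log₂(1/0.24) = 1.4548 bits.
RT = 335 + 85 × 1.4548 = 458.65 ms.

459 ms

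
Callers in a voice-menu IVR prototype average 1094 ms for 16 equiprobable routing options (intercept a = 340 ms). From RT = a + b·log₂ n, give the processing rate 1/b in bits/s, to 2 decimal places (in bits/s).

Choice component = 1094 − 340 = 754 ms over log₂(16) = 4 bits.
b = 754 / 4 = 188.500 ms/bit, so 1/b = 5.305 bits/s.

5.31 bits/s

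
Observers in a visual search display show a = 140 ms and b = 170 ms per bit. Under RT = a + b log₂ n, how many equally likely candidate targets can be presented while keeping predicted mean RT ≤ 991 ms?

32

Set 140 + 170·log₂ n ≤ 991 → log₂ n ≤ (991 − 140)/170 = 5.0059.
So n ≤ 2^5.0059 = 32.131; the largest integer n is 32.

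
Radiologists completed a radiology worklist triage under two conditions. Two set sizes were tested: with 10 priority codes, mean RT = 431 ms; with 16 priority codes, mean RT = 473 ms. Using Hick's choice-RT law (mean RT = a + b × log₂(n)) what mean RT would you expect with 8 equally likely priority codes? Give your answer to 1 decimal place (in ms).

With log₂ n on the abscissa the relation is linear; from the two conditions:
  b = (473 − 431) / (log₂ 16 − log₂ 10) = 42 / (4 − 3.3219) = 61.940 ms/bit
  a = 431 − 61.940 × 3.3219 = 225.239 ms
Then RT(8) = 225.239 + 61.940 × log₂ 8 = 225.239 + 61.940 × 3 ≈ 411.060 ms.

411.1 ms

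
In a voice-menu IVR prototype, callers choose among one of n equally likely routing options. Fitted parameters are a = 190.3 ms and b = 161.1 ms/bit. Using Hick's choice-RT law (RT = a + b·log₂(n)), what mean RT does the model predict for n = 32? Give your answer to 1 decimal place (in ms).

log₂(32) = 5 bits, so RT = 190.3 + 161.1 × 5 ≈ 995.800 ms.

995.8 ms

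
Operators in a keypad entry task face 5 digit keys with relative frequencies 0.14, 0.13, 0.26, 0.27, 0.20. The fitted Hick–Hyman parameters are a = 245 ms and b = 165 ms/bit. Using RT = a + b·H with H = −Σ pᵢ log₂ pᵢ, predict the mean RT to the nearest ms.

618 ms

H = 0.14·log₂(1/0.14) + 0.13·log₂(1/0.13) + 0.26·log₂(1/0.26) + 0.27·log₂(1/0.27) + 0.20·log₂(1/0.20) = 2.2594 bits.
RT = 245 + 165 × 2.2594 = 617.81 ms.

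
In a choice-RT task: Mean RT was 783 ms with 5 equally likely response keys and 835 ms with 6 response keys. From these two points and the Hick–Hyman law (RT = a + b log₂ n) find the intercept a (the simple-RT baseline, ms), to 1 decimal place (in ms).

324.0 ms

b = (RT₂ − RT₁)/(log₂ n₂ − log₂ n₁) = (835 − 783)/(2.5850 − 2.3219) = 197.693 ms/bit.
Intercept: a = 783 − 197.693·log₂(5) = 323.972 ms.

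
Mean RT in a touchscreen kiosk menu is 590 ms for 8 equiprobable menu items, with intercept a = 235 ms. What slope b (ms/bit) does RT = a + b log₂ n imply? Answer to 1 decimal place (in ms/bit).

118.3 ms/bit

b = (590 − 235) / log₂(8) = 355 / 3 = 118.333 ms/bit.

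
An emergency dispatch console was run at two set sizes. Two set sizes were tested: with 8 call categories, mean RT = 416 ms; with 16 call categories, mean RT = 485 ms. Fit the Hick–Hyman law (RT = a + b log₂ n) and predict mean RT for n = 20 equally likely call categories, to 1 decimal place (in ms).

507.2 ms

Solve the two-equation system in a and b:
  b = (485 − 416) / (log₂ 16 − log₂ 8) = 69 / (4 − 3) = 69.000 ms/bit
  a = 416 − 69.000 × 3 = 209.000 ms
Then RT(20) = 209.000 + 69.000 × log₂ 20 = 209.000 + 69.000 × 4.3219 ≈ 507.213 ms.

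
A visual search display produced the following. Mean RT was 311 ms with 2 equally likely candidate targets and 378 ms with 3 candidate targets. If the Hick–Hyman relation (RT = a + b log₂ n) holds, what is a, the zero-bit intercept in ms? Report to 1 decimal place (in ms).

Slope: b = (378 − 311) / (log₂ 3 − log₂ 2) = 67/0.5850 = 114.537 ms/bit.
a = RT₁ − b·log₂ n₁ = 311 − 114.537 × 1 = 196.463 ms.

196.5 ms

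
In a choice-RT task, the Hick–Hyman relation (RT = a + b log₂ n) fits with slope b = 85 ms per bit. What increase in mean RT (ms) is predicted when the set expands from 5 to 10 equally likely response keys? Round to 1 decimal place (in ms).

ΔRT = (a + b log₂ n₂) − (a + b log₂ n₁) = b·(log₂ n₂ − log₂ n₁).
log₂(10) − log₂(5) = log₂(10/5) = log₂(2) = 1.
ΔRT = 85 × 1.0000 = 85.000 ms.

85.0 ms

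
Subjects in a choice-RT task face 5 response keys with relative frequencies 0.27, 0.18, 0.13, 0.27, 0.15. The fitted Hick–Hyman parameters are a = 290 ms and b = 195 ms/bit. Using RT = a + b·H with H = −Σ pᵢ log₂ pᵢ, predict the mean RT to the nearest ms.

730 ms

Entropy contributions −pᵢ log₂ pᵢ: 0.5100, 0.4453, 0.3826, 0.5100, 0.4105; sum H = 2.2585 bits.
RT = a + bH = 290 + 195·2.2585 = 730.42 ms.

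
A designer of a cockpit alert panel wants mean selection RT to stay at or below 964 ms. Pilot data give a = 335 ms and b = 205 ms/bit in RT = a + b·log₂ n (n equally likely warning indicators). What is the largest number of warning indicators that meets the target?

8

205·log₂ n ≤ 964 − 335 = 629, giving log₂ n ≤ 3.0683 and n ≤ 8.388. The largest whole number is 8.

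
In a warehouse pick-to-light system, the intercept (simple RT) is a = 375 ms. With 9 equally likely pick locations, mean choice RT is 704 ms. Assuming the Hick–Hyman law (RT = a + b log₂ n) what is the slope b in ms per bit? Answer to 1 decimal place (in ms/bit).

log₂(9) = 3.1699 bits.
b = (RT − a)/log₂ n = (704 − 375) / 3.1699 = 103.788 ms/bit.

103.8 ms/bit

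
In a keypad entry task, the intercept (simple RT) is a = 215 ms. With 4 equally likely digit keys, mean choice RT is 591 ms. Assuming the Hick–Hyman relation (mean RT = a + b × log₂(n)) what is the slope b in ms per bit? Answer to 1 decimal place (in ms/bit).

188.0 ms/bit

log₂(4) = 2 bits.
b = (RT − a)/log₂ n = (591 − 215) / 2 = 188.000 ms/bit.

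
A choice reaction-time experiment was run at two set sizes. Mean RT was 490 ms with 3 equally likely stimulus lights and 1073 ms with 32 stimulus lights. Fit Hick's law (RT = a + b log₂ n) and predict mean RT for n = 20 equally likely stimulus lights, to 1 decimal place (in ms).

RT is linear in log₂ n, so two points fix the line:
  b = (1073 − 490) / (log₂ 32 − log₂ 3) = 583 / (5 − 1.5850) = 170.716 ms/bit
  a = 490 − 170.716 × 1.5850 = 219.422 ms
Then RT(20) = 219.422 + 170.716 × log₂ 20 = 219.422 + 170.716 × 4.3219 ≈ 957.243 ms.

957.2 ms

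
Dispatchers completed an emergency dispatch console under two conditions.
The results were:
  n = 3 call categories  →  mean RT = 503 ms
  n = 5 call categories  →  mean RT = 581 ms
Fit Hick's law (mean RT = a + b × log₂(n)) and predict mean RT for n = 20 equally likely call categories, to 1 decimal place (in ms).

Fit slope and intercept:
  b = (581 − 503) / (log₂ 5 − log₂ 3) = 78 / (2.3219 − 1.5850) = 105.839 ms/bit
  a = 503 − 105.839 × 1.5850 = 335.249 ms
Then RT(20) = 335.249 + 105.839 × log₂ 20 = 335.249 + 105.839 × 4.3219 ≈ 792.679 ms.

792.7 ms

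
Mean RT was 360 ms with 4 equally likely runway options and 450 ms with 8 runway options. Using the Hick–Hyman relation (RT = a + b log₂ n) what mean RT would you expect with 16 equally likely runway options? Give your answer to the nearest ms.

Fit slope and intercept:
  b = (450 − 360) / (log₂ 8 − log₂ 4) = 90 / (3 − 2) = 90 ms/bit
  a = 360 − 90 × 2 = 180 ms
Then RT(16) = 180 + 90 × log₂ 16 = 180 + 90 × 4 ≈ 540.000 ms.

540 ms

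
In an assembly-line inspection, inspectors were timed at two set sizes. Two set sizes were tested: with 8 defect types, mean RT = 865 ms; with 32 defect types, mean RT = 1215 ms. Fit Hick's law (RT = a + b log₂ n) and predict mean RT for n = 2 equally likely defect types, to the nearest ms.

515 ms

Solve the two-equation system in a and b:
  b = (1215 − 865) / (log₂ 32 − log₂ 8) = 350 / (5 − 3) = 175 ms/bit
  a = 865 − 175 × 3 = 340 ms
Then RT(2) = 340 + 175 × log₂ 2 = 340 + 175 × 1 ≈ 515.000 ms.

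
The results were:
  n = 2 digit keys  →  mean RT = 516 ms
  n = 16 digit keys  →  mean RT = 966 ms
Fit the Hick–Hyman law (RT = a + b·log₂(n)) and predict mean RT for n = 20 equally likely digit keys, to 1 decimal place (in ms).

1014.3 ms

RT is linear in log₂ n, so two points fix the line:
  b = (966 − 516) / (log₂ 16 − log₂ 2) = 450 / (4 − 1) = 150.000 ms/bit
  a = 516 − 150.000 × 1 = 366.000 ms
Then RT(20) = 366.000 + 150.000 × log₂ 20 = 366.000 + 150.000 × 4.3219 ≈ 1014.289 ms.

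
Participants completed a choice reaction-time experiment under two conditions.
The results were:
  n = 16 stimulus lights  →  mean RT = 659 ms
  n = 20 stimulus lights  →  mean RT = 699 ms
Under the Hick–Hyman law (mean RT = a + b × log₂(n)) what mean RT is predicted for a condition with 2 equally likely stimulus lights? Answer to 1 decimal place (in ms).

286.2 ms

Solve the two-equation system in a and b:
  b = (699 − 659) / (log₂ 20 − log₂ 16) = 40 / (4.3219 − 4) = 124.251 ms/bit
  a = 659 − 124.251 × 4 = 161.995 ms
Then RT(2) = 161.995 + 124.251 × log₂ 2 = 161.995 + 124.251 × 1 ≈ 286.246 ms.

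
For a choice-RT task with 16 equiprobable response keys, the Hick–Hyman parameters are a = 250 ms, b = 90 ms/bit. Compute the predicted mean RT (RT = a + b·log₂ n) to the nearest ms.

log₂(16) = 4 bits, so RT = 250 + 90 × 4 ≈ 610.000 ms.

610 ms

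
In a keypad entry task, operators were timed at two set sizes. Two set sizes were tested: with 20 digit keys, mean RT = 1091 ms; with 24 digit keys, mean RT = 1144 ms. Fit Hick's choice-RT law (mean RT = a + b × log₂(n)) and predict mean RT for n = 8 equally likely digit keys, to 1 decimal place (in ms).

RT is linear in log₂ n, so two points fix the line:
  b = (1144 − 1091) / (log₂ 24 − log₂ 20) = 53 / (4.5850 − 4.3219) = 201.495 ms/bit
  a = 1091 − 201.495 × 4.3219 = 220.155 ms
Then RT(8) = 220.155 + 201.495 × log₂ 8 = 220.155 + 201.495 × 3 ≈ 824.639 ms.

824.6 ms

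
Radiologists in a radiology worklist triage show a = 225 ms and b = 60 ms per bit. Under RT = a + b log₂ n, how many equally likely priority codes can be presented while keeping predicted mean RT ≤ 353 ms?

4

60·log₂ n ≤ 353 − 225 = 128, giving log₂ n ≤ 2.1333 and n ≤ 4.387. The largest whole number is 4.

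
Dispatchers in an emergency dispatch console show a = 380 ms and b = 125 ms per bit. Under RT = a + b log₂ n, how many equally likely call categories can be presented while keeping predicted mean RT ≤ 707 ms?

Information budget: (707 − 380)/125 = 2.6160 bits, so n ≤ 2^2.6160 = 6.130 → at most 6.

6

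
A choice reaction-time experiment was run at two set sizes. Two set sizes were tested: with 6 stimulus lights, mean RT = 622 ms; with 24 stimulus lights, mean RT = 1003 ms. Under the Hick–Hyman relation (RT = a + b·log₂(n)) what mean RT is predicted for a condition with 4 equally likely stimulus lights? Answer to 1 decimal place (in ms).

RT is linear in log₂ n, so two points fix the line:
  b = (1003 − 622) / (log₂ 24 − log₂ 6) = 381 / (4.5850 − 2.5850) = 190.500 ms/bit
  a = 622 − 190.500 × 2.5850 = 129.565 ms
Then RT(4) = 129.565 + 190.500 × log₂ 4 = 129.565 + 190.500 × 2 ≈ 510.565 ms.

510.6 ms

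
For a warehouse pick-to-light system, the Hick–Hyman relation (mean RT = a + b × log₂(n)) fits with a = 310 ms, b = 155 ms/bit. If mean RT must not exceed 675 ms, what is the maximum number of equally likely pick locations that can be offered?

5

Set 310 + 155·log₂ n ≤ 675 → log₂ n ≤ (675 − 310)/155 = 2.3548.
So n ≤ 2^2.3548 = 5.115; the largest integer n is 5.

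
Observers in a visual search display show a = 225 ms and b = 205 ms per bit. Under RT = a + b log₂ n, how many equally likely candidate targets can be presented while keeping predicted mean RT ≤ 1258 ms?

Information budget: (1258 − 225)/205 = 5.0390 bits, so n ≤ 2^5.0390 = 32.877 → at most 32.

32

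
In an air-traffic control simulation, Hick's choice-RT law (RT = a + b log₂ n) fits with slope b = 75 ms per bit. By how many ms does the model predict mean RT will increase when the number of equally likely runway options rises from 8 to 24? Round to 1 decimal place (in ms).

118.9 ms

The intercept a cancels: ΔRT = b·(log₂ n₂ − log₂ n₁) = b·log₂(n₂/n₁).
log₂(24) − log₂(8) = 4.5850 − 3 = 1.5850.
ΔRT = 75 × 1.5850 = 118.872 ms.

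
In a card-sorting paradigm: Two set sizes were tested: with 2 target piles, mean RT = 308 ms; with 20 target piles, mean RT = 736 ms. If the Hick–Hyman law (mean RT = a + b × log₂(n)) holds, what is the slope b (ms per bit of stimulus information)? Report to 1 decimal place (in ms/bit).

128.8 ms/bit

b = (RT₂ − RT₁)/(log₂ n₂ − log₂ n₁) = (736 − 308)/(4.3219 − 1) = 128.841 ms/bit.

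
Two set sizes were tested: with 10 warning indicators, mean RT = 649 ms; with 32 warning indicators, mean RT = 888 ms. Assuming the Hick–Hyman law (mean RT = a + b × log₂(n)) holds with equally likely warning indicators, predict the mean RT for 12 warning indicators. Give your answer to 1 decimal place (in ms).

686.5 ms

Solve the two-equation system in a and b:
  b = (888 − 649) / (log₂ 32 − log₂ 10) = 239 / (5 − 3.3219) = 142.425 ms/bit
  a = 649 − 142.425 × 3.3219 = 175.873 ms
Then RT(12) = 175.873 + 142.425 × log₂ 12 = 175.873 + 142.425 × 3.5850 ≈ 686.463 ms.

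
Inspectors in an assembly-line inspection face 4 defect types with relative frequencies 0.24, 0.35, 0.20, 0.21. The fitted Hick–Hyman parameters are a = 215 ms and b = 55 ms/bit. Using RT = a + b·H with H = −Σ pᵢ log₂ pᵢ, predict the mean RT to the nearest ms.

Entropy contributions −pᵢ log₂ pᵢ: 0.4941, 0.5301, 0.4644, 0.4728; sum H = 1.9614 bits.
RT = a + bH = 215 + 55·1.9614 = 322.88 ms.

323 ms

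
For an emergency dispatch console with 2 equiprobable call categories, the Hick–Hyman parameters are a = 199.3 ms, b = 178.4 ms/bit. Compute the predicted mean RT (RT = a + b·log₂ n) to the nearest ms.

378 ms

log₂(2) = 1 bits, so RT = 199.3 + 178.4 × 1 ≈ 377.700 ms.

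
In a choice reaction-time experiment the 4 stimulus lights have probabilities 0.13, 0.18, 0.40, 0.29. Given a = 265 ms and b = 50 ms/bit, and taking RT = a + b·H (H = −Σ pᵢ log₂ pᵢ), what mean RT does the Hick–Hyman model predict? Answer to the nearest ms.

Entropy contributions −pᵢ log₂ pᵢ: 0.3826, 0.4453, 0.5288, 0.5179; sum H = 1.8746 bits.
RT = a + bH = 265 + 50·1.8746 = 358.73 ms.

359 ms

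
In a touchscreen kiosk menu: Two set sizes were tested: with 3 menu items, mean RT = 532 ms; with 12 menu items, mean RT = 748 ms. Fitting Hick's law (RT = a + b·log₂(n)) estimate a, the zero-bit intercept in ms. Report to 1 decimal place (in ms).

360.8 ms

b = (RT₂ − RT₁)/(log₂ n₂ − log₂ n₁) = (748 − 532)/(3.5850 − 1.5850) = 108.000 ms/bit.
Intercept: a = 532 − 108.000·log₂(3) = 360.824 ms.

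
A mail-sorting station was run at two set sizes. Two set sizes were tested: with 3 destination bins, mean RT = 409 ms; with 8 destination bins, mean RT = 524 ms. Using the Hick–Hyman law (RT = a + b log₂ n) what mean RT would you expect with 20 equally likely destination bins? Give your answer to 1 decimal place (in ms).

Fit slope and intercept:
  b = (524 − 409) / (log₂ 8 − log₂ 3) = 115 / (3 − 1.5850) = 81.270 ms/bit
  a = 409 − 81.270 × 1.5850 = 280.190 ms
Then RT(20) = 280.190 + 81.270 × log₂ 20 = 280.190 + 81.270 × 4.3219 ≈ 631.433 ms.

631.4 ms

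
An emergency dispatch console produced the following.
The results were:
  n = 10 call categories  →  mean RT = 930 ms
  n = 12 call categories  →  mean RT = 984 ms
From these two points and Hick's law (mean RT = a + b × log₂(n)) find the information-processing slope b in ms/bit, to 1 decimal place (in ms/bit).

b = (RT₂ − RT₁)/(log₂ n₂ − log₂ n₁) = (984 − 930)/(3.5850 − 3.3219) = 205.296 ms/bit.

205.3 ms/bit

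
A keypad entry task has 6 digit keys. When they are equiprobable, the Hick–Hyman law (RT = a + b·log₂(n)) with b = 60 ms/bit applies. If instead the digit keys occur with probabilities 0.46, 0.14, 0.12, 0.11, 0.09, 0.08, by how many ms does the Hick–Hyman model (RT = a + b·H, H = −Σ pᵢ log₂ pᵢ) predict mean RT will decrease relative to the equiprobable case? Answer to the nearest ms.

Equiprobable entropy H₀ = log₂ 6 = 2.5850 bits.
Skewed entropy H = −Σ pᵢ log₂ pᵢ = 2.2340 bits.
ΔRT = b·(H₀ − H) = 60 × 0.3510 = 21.06 ms.

21 ms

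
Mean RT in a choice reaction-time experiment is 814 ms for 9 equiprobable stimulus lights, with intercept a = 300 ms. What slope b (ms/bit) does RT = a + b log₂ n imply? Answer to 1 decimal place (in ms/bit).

162.1 ms/bit

log₂(9) = 3.1699 bits.
b = (RT − a)/log₂ n = (814 − 300) / 3.1699 = 162.149 ms/bit.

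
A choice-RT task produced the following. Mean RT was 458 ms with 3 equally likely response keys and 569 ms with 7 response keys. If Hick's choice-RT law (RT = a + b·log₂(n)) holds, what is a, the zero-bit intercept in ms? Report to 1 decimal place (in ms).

314.1 ms

The slope on a log₂ axis is (569 − 458) / (2.8074 − 1.5850) = 90.806 ms/bit.
Intercept: a = 458 − 90.806·log₂(3) = 314.077 ms.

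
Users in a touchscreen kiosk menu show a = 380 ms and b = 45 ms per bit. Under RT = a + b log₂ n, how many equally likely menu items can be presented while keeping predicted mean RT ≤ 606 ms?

32

45·log₂ n ≤ 606 − 380 = 226, giving log₂ n ≤ 5.0222 and n ≤ 32.497. The largest whole number is 32.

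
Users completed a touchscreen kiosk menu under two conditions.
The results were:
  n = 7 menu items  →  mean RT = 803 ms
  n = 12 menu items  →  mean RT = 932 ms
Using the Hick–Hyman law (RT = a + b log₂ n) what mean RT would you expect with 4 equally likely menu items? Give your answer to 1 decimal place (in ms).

Solve the two-equation system in a and b:
  b = (932 − 803) / (log₂ 12 − log₂ 7) = 129 / (3.5850 − 2.8074) = 165.893 ms/bit
  a = 803 − 165.893 × 2.8074 = 337.278 ms
Then RT(4) = 337.278 + 165.893 × log₂ 4 = 337.278 + 165.893 × 2 ≈ 669.065 ms.

669.1 ms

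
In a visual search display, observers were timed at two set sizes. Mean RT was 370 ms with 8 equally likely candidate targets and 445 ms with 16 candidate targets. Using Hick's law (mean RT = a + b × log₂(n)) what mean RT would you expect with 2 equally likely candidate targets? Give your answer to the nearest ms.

220 ms

With log₂ n on the abscissa the relation is linear; from the two conditions:
  b = (445 − 370) / (log₂ 16 − log₂ 8) = 75 / (4 − 3) = 75 ms/bit
  a = 370 − 75 × 3 = 145 ms
Then RT(2) = 145 + 75 × log₂ 2 = 145 + 75 × 1 ≈ 220.000 ms.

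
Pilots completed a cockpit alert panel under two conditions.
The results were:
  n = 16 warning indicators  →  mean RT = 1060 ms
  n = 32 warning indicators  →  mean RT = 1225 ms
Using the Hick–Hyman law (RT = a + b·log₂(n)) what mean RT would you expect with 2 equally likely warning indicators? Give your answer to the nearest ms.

565 ms

With log₂ n on the abscissa the relation is linear; from the two conditions:
  b = (1225 − 1060) / (log₂ 32 − log₂ 16) = 165 / (5 − 4) = 165 ms/bit
  a = 1060 − 165 × 4 = 400 ms
Then RT(2) = 400 + 165 × log₂ 2 = 400 + 165 × 1 ≈ 565.000 ms.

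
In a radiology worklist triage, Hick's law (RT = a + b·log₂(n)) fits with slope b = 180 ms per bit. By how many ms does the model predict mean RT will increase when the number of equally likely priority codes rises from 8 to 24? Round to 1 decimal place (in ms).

285.3 ms

Only the slope matters, since a is common to both: ΔRT = b·log₂(n₂/n₁).
log₂(24) − log₂(8) = 4.5850 − 3 = 1.5850.
ΔRT = 180 × 1.5850 = 285.293 ms.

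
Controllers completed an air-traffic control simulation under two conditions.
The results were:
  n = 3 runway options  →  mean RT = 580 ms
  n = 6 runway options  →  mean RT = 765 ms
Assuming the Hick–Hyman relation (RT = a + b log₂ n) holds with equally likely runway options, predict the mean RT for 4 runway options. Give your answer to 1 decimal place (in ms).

With log₂ n on the abscissa the relation is linear; from the two conditions:
  b = (765 − 580) / (log₂ 6 − log₂ 3) = 185 / (2.5850 − 1.5850) = 185.000 ms/bit
  a = 580 − 185.000 × 1.5850 = 286.782 ms
Then RT(4) = 286.782 + 185.000 × log₂ 4 = 286.782 + 185.000 × 2 ≈ 656.782 ms.

656.8 ms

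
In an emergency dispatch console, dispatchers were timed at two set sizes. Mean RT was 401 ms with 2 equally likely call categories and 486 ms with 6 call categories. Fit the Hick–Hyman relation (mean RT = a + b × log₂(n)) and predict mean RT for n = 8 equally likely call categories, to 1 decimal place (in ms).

508.3 ms

Solve the two-equation system in a and b:
  b = (486 − 401) / (log₂ 6 − log₂ 2) = 85 / (2.5850 − 1) = 53.629 ms/bit
  a = 401 − 53.629 × 1 = 347.371 ms
Then RT(8) = 347.371 + 53.629 × log₂ 8 = 347.371 + 53.629 × 3 ≈ 508.258 ms.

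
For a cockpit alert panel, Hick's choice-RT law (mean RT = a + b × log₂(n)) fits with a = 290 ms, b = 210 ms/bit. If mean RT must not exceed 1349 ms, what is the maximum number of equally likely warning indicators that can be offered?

Information budget: (1349 − 290)/210 = 5.0429 bits, so n ≤ 2^5.0429 = 32.965 → at most 32.

32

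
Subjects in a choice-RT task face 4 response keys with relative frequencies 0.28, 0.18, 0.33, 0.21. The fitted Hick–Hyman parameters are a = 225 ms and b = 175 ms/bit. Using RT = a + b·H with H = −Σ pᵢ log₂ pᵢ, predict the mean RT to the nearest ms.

568 ms

H = 0.28·log₂(1/0.28) + 0.18·log₂(1/0.18) + 0.33·log₂(1/0.33) + 0.21·log₂(1/0.21) = 1.9602 bits.
RT = 225 + 175 × 1.9602 = 568.03 ms.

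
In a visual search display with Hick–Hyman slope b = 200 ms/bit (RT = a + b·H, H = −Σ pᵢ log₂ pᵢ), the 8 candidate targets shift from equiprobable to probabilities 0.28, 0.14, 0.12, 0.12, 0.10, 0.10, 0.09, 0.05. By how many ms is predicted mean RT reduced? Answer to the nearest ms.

The RT saving is b·ΔH. Equiprobable H₀ = log₂(8) = 3.0000 bits; with the given probabilities H = 2.8386 bits.
b·(H₀ − H) = 200 × (3.0000 − 2.8386) = 32.28 ms.

32 ms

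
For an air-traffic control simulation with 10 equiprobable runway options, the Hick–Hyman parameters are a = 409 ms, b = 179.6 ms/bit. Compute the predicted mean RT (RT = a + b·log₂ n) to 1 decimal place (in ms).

1005.6 ms

log₂(10) = 3.3219 bits, so RT = 409 + 179.6 × 3.3219 ≈ 1005.618 ms.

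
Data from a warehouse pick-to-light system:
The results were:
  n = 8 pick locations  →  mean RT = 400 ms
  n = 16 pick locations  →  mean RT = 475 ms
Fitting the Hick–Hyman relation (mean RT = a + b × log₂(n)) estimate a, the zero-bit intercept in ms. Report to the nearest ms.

b = (RT₂ − RT₁)/(log₂ n₂ − log₂ n₁) = (475 − 400)/(4 − 3) = 75 ms/bit.
a = RT₁ − b·log₂ n₁ = 400 − 75 × 3 = 175.000 ms.

175 ms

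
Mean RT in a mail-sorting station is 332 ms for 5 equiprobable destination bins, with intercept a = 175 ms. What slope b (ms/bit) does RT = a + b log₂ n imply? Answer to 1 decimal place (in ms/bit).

67.6 ms/bit

b = (332 − 175) / log₂(5) = 157 / 2.3219 = 67.616 ms/bit.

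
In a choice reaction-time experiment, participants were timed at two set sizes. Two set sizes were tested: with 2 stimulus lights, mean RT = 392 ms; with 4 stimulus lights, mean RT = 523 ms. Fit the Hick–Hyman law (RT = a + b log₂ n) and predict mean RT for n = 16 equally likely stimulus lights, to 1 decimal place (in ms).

785.0 ms

Solve the two-equation system in a and b:
  b = (523 − 392) / (log₂ 4 − log₂ 2) = 131 / (2 − 1) = 131.000 ms/bit
  a = 392 − 131.000 × 1 = 261.000 ms
Then RT(16) = 261.000 + 131.000 × log₂ 16 = 261.000 + 131.000 × 4 ≈ 785.000 ms.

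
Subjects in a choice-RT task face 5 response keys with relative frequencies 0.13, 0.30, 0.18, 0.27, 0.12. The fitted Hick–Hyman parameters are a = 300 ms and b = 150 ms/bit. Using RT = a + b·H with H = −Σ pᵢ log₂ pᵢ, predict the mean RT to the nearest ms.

H = 0.13·log₂(1/0.13) + 0.30·log₂(1/0.30) + 0.18·log₂(1/0.18) + 0.27·log₂(1/0.27) + 0.12·log₂(1/0.12) = 2.2261 bits.
RT = 300 + 150 × 2.2261 = 633.92 ms.

634 ms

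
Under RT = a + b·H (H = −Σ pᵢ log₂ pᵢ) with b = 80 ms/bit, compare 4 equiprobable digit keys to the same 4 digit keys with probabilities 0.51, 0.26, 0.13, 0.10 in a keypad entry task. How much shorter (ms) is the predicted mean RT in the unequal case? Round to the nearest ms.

Equiprobable entropy H₀ = log₂ 4 = 2.0000 bits.
Skewed entropy H = −Σ pᵢ log₂ pᵢ = 1.7156 bits.
ΔRT = b·(H₀ − H) = 80 × 0.2844 = 22.76 ms.

23 ms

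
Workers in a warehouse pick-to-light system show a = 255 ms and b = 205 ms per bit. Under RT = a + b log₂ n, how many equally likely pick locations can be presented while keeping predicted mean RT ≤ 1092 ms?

Information budget: (1092 − 255)/205 = 4.0829 bits, so n ≤ 2^4.0829 = 16.947 → at most 16.

16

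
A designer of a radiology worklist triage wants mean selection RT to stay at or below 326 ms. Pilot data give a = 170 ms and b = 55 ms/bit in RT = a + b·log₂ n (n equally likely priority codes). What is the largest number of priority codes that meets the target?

Information budget: (326 − 170)/55 = 2.8364 bits, so n ≤ 2^2.8364 = 7.142 → at most 7.

7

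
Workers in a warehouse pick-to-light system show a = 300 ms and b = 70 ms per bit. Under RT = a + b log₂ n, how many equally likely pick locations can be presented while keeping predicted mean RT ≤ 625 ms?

Set 300 + 70·log₂ n ≤ 625 → log₂ n ≤ (625 − 300)/70 = 4.6429.
So n ≤ 2^4.6429 = 24.983; the largest integer n is 24.

24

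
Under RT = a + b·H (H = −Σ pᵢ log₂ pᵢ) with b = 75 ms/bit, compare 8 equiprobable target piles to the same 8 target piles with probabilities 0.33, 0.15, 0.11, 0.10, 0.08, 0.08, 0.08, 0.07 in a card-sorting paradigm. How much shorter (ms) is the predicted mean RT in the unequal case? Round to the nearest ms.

18 ms

Equiprobable entropy H₀ = log₂ 8 = 3.0000 bits.
Skewed entropy H = −Σ pᵢ log₂ pᵢ = 2.7639 bits.
ΔRT = b·(H₀ − H) = 75 × 0.2361 = 17.71 ms.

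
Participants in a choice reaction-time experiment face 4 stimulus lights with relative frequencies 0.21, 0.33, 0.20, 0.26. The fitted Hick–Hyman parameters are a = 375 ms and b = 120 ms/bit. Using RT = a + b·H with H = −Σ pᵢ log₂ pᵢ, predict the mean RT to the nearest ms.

H = 0.21·log₂(1/0.21) + 0.33·log₂(1/0.33) + 0.20·log₂(1/0.20) + 0.26·log₂(1/0.26) = 1.9703 bits.
RT = 375 + 120 × 1.9703 = 611.44 ms.

611 ms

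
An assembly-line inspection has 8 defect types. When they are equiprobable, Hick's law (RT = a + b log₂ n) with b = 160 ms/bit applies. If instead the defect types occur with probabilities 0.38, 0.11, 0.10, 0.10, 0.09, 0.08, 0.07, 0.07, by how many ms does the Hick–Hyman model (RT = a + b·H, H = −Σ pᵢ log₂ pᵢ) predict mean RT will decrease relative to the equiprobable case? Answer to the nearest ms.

The RT saving is b·ΔH. Equiprobable H₀ = log₂(8) = 3.0000 bits; with the given probabilities H = 2.6864 bits.
b·(H₀ − H) = 160 × (3.0000 − 2.6864) = 50.18 ms.

50 ms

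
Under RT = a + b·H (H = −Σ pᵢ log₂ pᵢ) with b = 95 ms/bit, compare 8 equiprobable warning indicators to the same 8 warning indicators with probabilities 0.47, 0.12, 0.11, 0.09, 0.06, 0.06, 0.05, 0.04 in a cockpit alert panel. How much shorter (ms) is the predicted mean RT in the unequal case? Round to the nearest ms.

Equiprobable entropy H₀ = log₂ 8 = 3.0000 bits.
Skewed entropy H = −Σ pᵢ log₂ pᵢ = 2.4309 bits.
ΔRT = b·(H₀ − H) = 95 × 0.5691 = 54.07 ms.

54 ms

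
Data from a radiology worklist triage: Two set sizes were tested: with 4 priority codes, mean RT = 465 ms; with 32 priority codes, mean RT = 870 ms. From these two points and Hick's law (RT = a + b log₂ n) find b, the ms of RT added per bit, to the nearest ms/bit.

Slope: b = (870 − 465) / (log₂ 32 − log₂ 4) = 405/3.0000 = 135 ms/bit.

135 ms/bit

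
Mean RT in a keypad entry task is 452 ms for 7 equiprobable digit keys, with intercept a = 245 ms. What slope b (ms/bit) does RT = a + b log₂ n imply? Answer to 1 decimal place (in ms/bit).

73.7 ms/bit

b = (452 − 245) / log₂(7) = 207 / 2.8074 = 73.735 ms/bit.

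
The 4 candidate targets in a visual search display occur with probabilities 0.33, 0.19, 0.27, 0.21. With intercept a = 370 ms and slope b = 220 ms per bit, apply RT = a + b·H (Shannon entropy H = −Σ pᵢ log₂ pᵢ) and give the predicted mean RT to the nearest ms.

H = 0.33·log₂(1/0.33) + 0.19·log₂(1/0.19) + 0.27·log₂(1/0.27) + 0.21·log₂(1/0.21) = 1.9659 bits.
RT = 370 + 220 × 1.9659 = 802.50 ms.

802 ms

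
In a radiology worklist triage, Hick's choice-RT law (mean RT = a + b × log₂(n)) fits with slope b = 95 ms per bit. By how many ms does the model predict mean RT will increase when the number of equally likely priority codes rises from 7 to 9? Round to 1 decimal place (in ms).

34.4 ms

The intercept a cancels: ΔRT = b·(log₂ n₂ − log₂ n₁) = b·log₂(n₂/n₁).
log₂(9) − log₂(7) = 3.1699 − 2.8074 = 0.3626.
ΔRT = 95 × 0.3626 = 34.444 ms.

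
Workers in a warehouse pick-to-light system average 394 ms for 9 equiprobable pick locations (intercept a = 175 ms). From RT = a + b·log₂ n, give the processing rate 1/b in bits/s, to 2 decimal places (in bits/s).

Choice component = 394 − 175 = 219 ms over log₂(9) = 3.1699 bits.
b = 219 / 3.1699 = 69.087 ms/bit, so 1/b = 14.475 bits/s.

14.47 bits/s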